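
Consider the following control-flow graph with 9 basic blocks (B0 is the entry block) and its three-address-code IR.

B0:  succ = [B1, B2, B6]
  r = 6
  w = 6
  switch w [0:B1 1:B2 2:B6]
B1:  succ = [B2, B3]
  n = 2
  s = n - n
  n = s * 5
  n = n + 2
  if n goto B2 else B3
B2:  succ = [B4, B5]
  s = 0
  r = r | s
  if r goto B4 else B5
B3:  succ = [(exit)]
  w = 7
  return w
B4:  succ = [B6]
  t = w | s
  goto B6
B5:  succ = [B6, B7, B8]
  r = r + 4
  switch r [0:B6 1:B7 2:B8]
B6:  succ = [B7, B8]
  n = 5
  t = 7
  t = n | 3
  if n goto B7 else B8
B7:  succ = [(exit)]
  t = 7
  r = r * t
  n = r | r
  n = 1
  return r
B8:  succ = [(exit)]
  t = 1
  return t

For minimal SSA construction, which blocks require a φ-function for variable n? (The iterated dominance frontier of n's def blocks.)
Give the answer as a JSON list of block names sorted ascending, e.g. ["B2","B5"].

Answer: ["B2", "B6", "B7", "B8"]

Analysis:
idom tree: B1←B0 B2←B0 B3←B1 B4←B2 B5←B2 B6←B0 B7←B0 B8←B0
Dom at joins:
  B2: preds {B0,B1}: {B0} ∩ {B0,B1} = {B0}; idom=B0
  B6: preds {B0,B4,B5}: {B0} ∩ {B0,B2,B4} ∩ {B0,B2,B5} = {B0}; idom=B0
  B7: preds {B5,B6}: {B0,B2,B5} ∩ {B0,B6} = {B0}; idom=B0
  B8: preds {B5,B6}: {B0,B2,B5} ∩ {B0,B6} = {B0}; idom=B0

Frontier:
  B2←B0: walk · to B0
  B2←B1: walk B1 to B0
  B6←B0: walk · to B0
  B6←B4: walk B4→B2 to B0
  B6←B5: walk B5→B2 to B0
  B7←B5: walk B5→B2 to B0
  B7←B6: walk B6 to B0
  B8←B5: walk B5→B2 to B0
  B8←B6: walk B6 to B0
  DF(B0)=∅
  DF(B1)={B2}
  DF(B2)={B6,B7,B8}
  DF(B3)=∅
  DF(B4)={B6}
  DF(B5)={B6,B7,B8}
  DF(B6)={B7,B8}
  DF(B7)=∅
  DF(B8)=∅

φ for n: defs {B1,B6,B7}
  DF⁺ = {B2,B6,B7,B8}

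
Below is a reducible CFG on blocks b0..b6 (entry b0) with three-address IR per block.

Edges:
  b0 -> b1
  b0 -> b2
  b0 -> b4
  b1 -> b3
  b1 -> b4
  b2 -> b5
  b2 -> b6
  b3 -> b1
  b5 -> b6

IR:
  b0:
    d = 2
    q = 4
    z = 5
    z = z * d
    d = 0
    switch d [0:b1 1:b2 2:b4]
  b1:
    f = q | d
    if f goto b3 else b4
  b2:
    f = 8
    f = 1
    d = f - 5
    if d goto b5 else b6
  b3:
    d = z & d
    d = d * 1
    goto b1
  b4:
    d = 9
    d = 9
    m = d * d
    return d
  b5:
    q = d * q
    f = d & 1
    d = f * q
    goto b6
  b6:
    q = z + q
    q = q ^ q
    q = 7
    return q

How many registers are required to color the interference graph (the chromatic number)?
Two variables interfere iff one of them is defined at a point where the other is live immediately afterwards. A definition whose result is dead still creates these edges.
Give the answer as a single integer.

Per-block:
  b0 def {d,q,z} use ∅
  b1 def {f} use {d,q}
  b2 def {d,f} use ∅
  b3 def {d} use {d,z}
  b4 def {d,m} use ∅
  b5 def {d,f,q} use {d,q}
  b6 def {q} use {q,z}

Live sets:
  b0 li=∅ lo={d,q,z}
  b1 li={d,q,z} lo={d,q,z}
  b2 li={q,z} lo={d,q,z}
  b3 li={d,q,z} lo={d,q,z}
  b4 li=∅ lo=∅
  b5 li={d,q,z} lo={q,z}
  b6 li={q,z} lo=∅

Interference:
  d: {f,m,q,z}
  f: {d,q,z}
  m: {d}
  q: {d,f,z}
  z: {d,f,q}

Colouring:
  clique {d,f,q,z} ⇒ need ≥ 4
  4-colouring: r0={d}  r1={f,m}  r2={q}  r3={z}
  χ = 4

Answer: 4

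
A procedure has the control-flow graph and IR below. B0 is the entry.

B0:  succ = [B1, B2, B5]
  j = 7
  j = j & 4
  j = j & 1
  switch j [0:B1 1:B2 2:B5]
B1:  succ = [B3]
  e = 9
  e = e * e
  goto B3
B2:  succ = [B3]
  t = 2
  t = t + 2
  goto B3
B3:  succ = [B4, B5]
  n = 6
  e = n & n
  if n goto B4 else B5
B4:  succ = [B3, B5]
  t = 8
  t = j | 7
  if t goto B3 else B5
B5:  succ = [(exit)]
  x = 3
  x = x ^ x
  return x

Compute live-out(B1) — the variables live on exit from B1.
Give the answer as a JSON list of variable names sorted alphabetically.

Answer: ["j"]

Working:
def/use:
  B0: {j} / ∅
  B1: {e} / ∅
  B2: {t} / ∅
  B3: {e,n} / ∅
  B4: {t} / {j}
  B5: {x} / ∅

Liveness:
  live B0: ∅→{j}
  live B1: {j}→{j}
  live B2: {j}→{j}
  live B3: {j}→{j}
  live B4: {j}→{j}
  live B5: ∅→∅

live-out(B1) = ["j"]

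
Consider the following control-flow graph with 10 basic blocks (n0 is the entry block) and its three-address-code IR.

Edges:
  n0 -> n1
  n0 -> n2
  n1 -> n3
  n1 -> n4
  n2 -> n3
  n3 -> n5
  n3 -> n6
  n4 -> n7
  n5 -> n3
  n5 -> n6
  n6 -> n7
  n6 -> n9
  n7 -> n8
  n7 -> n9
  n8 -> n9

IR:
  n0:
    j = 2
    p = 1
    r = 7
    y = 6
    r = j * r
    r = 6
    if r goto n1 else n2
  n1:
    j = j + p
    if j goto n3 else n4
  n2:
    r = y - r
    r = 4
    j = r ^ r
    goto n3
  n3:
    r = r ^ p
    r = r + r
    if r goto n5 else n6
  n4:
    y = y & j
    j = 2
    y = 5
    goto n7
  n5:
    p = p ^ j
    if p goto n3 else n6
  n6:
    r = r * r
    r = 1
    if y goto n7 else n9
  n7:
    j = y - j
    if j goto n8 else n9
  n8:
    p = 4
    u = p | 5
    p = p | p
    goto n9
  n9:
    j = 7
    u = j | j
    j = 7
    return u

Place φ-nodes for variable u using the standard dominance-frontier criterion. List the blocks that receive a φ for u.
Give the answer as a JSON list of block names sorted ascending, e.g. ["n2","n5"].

Answer: ["n9"]

Working:
idom tree: n1←n0 n2←n0 n3←n0 n4←n1 n5←n3 n6←n3 n7←n0 n8←n7 n9←n0
Dom∩ at merges:
  n3: preds {n1,n2,n5}: {n0,n1} ∩ {n0,n2} ∩ {n0,n3,n5} = {n0}; idom=n0
  n6: preds {n3,n5}: {n0,n3} ∩ {n0,n3,n5} = {n0,n3}; idom=n3
  n7: preds {n4,n6}: {n0,n1,n4} ∩ {n0,n3,n6} = {n0}; idom=n0
  n9: preds {n6,n7,n8}: {n0,n3,n6} ∩ {n0,n7} ∩ {n0,n7,n8} = {n0}; idom=n0

DF derivation:
  join n3 pred n1: n1 stop@n0
  join n3 pred n2: n2 stop@n0
  join n3 pred n5: n5→n3 stop@n0
  join n6 pred n3: · stop@n3
  join n6 pred n5: n5 stop@n3
  join n7 pred n4: n4→n1 stop@n0
  join n7 pred n6: n6→n3 stop@n0
  join n9 pred n6: n6→n3 stop@n0
  join n9 pred n7: n7 stop@n0
  join n9 pred n8: n8→n7 stop@n0
  n0: DF=∅
  n1: DF={n3,n7}
  n2: DF={n3}
  n3: DF={n3,n7,n9}
  n4: DF={n7}
  n5: DF={n3,n6}
  n6: DF={n7,n9}
  n7: DF={n9}
  n8: DF={n9}
  n9: DF=∅

φ for u: defs {n8,n9}
  DF⁺ = {n9}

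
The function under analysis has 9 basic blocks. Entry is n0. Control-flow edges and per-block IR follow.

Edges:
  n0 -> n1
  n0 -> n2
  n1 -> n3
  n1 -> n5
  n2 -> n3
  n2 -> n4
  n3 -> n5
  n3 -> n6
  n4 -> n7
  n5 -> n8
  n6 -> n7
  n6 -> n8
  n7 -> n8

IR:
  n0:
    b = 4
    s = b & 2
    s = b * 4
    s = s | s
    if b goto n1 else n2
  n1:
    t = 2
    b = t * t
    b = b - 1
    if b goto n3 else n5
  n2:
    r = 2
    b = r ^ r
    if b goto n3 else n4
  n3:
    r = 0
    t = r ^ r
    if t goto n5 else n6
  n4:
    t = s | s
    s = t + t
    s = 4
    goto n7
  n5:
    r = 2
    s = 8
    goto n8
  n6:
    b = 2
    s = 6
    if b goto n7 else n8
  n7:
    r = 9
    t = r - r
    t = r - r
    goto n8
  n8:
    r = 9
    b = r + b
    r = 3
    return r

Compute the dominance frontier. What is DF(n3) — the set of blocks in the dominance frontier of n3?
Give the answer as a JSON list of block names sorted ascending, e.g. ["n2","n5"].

idom tree: n1←n0 n2←n0 n3←n0 n4←n2 n5←n0 n6←n3 n7←n0 n8←n0
Dom at joins:
  n3: preds {n1,n2}: {n0,n1} ∩ {n0,n2} = {n0}; idom=n0
  n5: preds {n1,n3}: {n0,n1} ∩ {n0,n3} = {n0}; idom=n0
  n7: preds {n4,n6}: {n0,n2,n4} ∩ {n0,n3,n6} = {n0}; idom=n0
  n8: preds {n5,n6,n7}: {n0,n5} ∩ {n0,n3,n6} ∩ {n0,n7} = {n0}; idom=n0

DF walk-up:
  n3←n1: walk n1 to n0
  n3←n2: walk n2 to n0
  n5←n1: walk n1 to n0
  n5←n3: walk n3 to n0
  n7←n4: walk n4→n2 to n0
  n7←n6: walk n6→n3 to n0
  n8←n5: walk n5 to n0
  n8←n6: walk n6→n3 to n0
  n8←n7: walk n7 to n0
  n0: DF=∅
  n1: DF={n3,n5}
  n2: DF={n3,n7}
  n3: DF={n5,n7,n8}
  n4: DF={n7}
  n5: DF={n8}
  n6: DF={n7,n8}
  n7: DF={n8}
  n8: DF=∅

DF(n3) = ["n5", "n7", "n8"]

Answer: ["n5", "n7", "n8"]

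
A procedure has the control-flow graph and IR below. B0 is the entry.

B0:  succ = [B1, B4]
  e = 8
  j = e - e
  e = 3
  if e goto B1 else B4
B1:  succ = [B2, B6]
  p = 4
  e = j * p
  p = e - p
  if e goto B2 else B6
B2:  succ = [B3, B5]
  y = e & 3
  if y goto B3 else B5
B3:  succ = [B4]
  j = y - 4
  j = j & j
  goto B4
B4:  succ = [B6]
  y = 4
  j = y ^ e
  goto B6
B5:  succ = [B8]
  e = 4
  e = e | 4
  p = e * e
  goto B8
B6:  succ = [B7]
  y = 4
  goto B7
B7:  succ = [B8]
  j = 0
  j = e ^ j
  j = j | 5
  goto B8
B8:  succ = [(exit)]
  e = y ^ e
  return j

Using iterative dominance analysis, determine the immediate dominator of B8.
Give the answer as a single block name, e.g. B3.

idom tree: B1←B0 B2←B1 B3←B2 B4←B0 B5←B2 B6←B0 B7←B6 B8←B0
Dom at joins:
  B4: preds {B0,B3}: {B0} ∩ {B0,B1,B2,B3} = {B0}; idom=B0
  B6: preds {B1,B4}: {B0,B1} ∩ {B0,B4} = {B0}; idom=B0
  B8: preds {B5,B7}: {B0,B1,B2,B5} ∩ {B0,B6,B7} = {B0}; idom=B0

idom(B8) = B0

Answer: B0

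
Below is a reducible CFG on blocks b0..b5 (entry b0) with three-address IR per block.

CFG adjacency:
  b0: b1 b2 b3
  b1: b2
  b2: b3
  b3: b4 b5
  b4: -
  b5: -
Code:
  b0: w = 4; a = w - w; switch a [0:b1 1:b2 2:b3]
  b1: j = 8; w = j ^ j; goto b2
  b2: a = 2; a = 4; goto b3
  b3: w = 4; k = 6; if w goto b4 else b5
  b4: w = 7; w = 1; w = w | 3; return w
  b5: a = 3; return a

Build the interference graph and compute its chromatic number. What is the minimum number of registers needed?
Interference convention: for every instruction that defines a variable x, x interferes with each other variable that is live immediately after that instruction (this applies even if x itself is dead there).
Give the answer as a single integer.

Answer: 2

Derivation:
Per-block:
  b0 def {a,w} use ∅
  b1 def {j,w} use ∅
  b2 def {a} use ∅
  b3 def {k,w} use ∅
  b4 def {w} use ∅
  b5 def {a} use ∅

Liveness:
  b0: in=∅ out=∅
  b1: in=∅ out=∅
  b2: in=∅ out=∅
  b3: in=∅ out=∅
  b4: in=∅ out=∅
  b5: in=∅ out=∅

Interference:
  a: ∅
  j: ∅
  k: {w}
  w: {k}

Chromatic number:
  clique {k,w} ⇒ need ≥ 2
  assign a→c0 j→c0 k→c0 w→c1 — no edge inside a register ⇒ χ ≤ 2
  χ = 2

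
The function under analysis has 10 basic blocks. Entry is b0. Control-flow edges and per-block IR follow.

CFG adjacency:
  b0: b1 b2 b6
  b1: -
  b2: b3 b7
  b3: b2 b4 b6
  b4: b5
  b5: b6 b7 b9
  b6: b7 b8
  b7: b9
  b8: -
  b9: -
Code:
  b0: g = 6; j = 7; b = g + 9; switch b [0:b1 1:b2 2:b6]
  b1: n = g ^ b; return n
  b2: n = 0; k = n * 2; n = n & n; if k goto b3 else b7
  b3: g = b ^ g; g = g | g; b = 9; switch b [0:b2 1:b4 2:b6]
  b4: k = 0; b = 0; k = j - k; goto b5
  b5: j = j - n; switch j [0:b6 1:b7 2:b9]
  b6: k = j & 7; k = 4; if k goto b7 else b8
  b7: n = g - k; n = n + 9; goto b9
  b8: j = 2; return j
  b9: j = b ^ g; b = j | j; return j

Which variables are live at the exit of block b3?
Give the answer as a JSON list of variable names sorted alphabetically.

Per-block:
  b0 def {b,g,j} use ∅
  b1 def {n} use {b,g}
  b2 def {k,n} use ∅
  b3 def {b,g} use {b,g}
  b4 def {b,k} use {j}
  b5 def {j} use {j,n}
  b6 def {k} use {j}
  b7 def {n} use {g,k}
  b8 def {j} use ∅
  b9 def {b,j} use {b,g}

Backward fixpoint:
  live b0: ∅→{b,g,j}
  live b1: {b,g}→∅
  live b2: {b,g,j}→{b,g,j,k,n}
  live b3: {b,g,j,n}→{b,g,j,n}
  live b4: {g,j,n}→{b,g,j,k,n}
  live b5: {b,g,j,k,n}→{b,g,j,k}
  live b6: {b,g,j}→{b,g,k}
  live b7: {b,g,k}→{b,g}
  live b8: ∅→∅
  live b9: {b,g}→∅

live-out(b3) = ["b", "g", "j", "n"]

Answer: ["b", "g", "j", "n"]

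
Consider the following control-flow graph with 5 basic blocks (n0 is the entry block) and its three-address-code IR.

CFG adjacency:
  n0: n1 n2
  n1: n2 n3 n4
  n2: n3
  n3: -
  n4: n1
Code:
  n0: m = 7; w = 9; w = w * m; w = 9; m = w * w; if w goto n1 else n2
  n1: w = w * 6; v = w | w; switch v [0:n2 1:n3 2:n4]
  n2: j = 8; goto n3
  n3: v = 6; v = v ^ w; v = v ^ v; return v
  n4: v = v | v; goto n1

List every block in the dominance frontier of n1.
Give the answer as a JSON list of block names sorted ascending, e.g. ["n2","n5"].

idom tree: n1←n0 n2←n0 n3←n0 n4←n1
Join-block Dom:
  n1: preds {n0,n4}: {n0} ∩ {n0,n1,n4} = {n0}; idom=n0
  n2: preds {n0,n1}: {n0} ∩ {n0,n1} = {n0}; idom=n0
  n3: preds {n1,n2}: {n0,n1} ∩ {n0,n2} = {n0}; idom=n0

DF walk-up:
  join n1 pred n0: · stop@n0
  join n1 pred n4: n4→n1 stop@n0
  join n2 pred n0: · stop@n0
  join n2 pred n1: n1 stop@n0
  join n3 pred n1: n1 stop@n0
  join n3 pred n2: n2 stop@n0
  n0 → ∅
  n1 → {n1,n2,n3}
  n2 → {n3}
  n3 → ∅
  n4 → {n1}

DF(n1) = ["n1", "n2", "n3"]

Answer: ["n1", "n2", "n3"]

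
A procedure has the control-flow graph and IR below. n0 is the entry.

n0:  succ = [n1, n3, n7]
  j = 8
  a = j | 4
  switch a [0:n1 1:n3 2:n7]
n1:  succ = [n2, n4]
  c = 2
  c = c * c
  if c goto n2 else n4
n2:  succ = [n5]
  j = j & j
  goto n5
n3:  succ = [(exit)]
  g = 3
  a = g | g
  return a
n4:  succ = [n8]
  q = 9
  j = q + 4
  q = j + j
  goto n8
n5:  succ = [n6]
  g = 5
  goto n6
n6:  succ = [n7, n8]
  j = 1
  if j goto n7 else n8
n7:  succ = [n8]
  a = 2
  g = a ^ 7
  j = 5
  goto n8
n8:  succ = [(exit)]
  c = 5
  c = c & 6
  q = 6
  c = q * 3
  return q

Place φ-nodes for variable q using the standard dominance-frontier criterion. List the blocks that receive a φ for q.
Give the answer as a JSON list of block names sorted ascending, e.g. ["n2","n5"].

idom tree: n1←n0 n2←n1 n3←n0 n4←n1 n5←n2 n6←n5 n7←n0 n8←n0
Join-block Dom:
  n7: preds {n0,n6}: {n0} ∩ {n0,n1,n2,n5,n6} = {n0}; idom=n0
  n8: preds {n4,n6,n7}: {n0,n1,n4} ∩ {n0,n1,n2,n5,n6} ∩ {n0,n7} = {n0}; idom=n0

Frontier:
  n7←n0: walk · to n0
  n7←n6: walk n6→n5→n2→n1 to n0
  n8←n4: walk n4→n1 to n0
  n8←n6: walk n6→n5→n2→n1 to n0
  n8←n7: walk n7 to n0
  n0: DF=∅
  n1: DF={n7,n8}
  n2: DF={n7,n8}
  n3: DF=∅
  n4: DF={n8}
  n5: DF={n7,n8}
  n6: DF={n7,n8}
  n7: DF={n8}
  n8: DF=∅

φ for q: defs {n4,n8}
  DF⁺ = {n8}

Answer: ["n8"]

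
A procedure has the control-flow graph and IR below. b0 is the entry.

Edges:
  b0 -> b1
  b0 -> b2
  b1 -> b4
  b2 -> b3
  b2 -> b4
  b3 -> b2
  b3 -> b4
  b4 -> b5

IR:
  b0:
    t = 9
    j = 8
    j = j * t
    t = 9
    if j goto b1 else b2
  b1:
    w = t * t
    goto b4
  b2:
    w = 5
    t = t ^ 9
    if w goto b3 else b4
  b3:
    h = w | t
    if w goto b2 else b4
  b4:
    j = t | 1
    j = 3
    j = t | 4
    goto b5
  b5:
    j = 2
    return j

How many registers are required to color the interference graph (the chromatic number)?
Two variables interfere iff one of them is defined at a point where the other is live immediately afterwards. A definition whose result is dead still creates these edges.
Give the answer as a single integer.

Answer: 3

Working:
Per-block:
  b0: {j,t} / ∅
  b1: {w} / {t}
  b2: {t,w} / {t}
  b3: {h} / {t,w}
  b4: {j} / {t}
  b5: {j} / ∅

Live sets:
  b0 li=∅ lo={t}
  b1 li={t} lo={t}
  b2 li={t} lo={t,w}
  b3 li={t,w} lo={t}
  b4 li={t} lo=∅
  b5 li=∅ lo=∅

Conflict graph:
  h: {t,w}
  j: {t}
  t: {h,j,w}
  w: {h,t}

Registers:
  lower bound: {h,t,w} mutually conflict ⇒ χ ≥ 3
  assign h→R1 j→R1 t→R0 w→R2 — no edge inside a register ⇒ χ ≤ 3
  χ = 3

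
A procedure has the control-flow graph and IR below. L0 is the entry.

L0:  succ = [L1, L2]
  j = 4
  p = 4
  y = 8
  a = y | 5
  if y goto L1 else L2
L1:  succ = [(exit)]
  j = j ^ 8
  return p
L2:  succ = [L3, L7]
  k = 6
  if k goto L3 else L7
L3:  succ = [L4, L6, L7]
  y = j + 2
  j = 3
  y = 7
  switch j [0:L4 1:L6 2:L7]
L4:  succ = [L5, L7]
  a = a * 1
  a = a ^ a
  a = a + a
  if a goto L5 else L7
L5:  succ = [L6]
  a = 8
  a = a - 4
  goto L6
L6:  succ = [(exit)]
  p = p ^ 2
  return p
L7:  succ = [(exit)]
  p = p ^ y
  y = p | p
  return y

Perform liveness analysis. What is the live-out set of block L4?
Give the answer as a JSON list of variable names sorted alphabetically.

Answer: ["p", "y"]

Derivation:
Per-block:
  L0 def {a,j,p,y} use ∅
  L1 def {j} use {j,p}
  L2 def {k} use ∅
  L3 def {j,y} use {j}
  L4 def {a} use {a}
  L5 def {a} use ∅
  L6 def {p} use {p}
  L7 def {p,y} use {p,y}

Liveness:
  live L0: ∅→{a,j,p,y}
  live L1: {j,p}→∅
  live L2: {a,j,p,y}→{a,j,p,y}
  live L3: {a,j,p}→{a,p,y}
  live L4: {a,p,y}→{p,y}
  live L5: {p}→{p}
  live L6: {p}→∅
  live L7: {p,y}→∅

live-out(L4) = ["p", "y"]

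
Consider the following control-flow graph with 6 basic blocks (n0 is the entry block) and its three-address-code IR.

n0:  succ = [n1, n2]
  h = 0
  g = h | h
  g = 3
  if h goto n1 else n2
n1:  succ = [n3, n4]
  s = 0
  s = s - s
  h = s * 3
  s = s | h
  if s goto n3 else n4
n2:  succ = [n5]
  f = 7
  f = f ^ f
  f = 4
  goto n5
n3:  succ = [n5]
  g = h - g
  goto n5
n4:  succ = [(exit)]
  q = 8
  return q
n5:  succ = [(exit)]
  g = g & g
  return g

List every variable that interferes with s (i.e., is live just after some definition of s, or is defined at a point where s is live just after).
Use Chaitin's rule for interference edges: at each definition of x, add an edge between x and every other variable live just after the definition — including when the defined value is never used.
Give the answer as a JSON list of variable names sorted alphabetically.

Answer: ["g", "h"]

Derivation:
Per-block:
  n0 def {g,h} use ∅
  n1 def {h,s} use ∅
  n2 def {f} use ∅
  n3 def {g} use {g,h}
  n4 def {q} use ∅
  n5 def {g} use {g}

Live sets:
  n0 li=∅ lo={g}
  n1 li={g} lo={g,h}
  n2 li={g} lo={g}
  n3 li={g,h} lo={g}
  n4 li=∅ lo=∅
  n5 li={g} lo=∅

Interfere edges:
  f↔{g}
  g↔{f,h,s}
  h↔{g,s}
  q↔∅
  s↔{g,h}

N(s) = ["g", "h"]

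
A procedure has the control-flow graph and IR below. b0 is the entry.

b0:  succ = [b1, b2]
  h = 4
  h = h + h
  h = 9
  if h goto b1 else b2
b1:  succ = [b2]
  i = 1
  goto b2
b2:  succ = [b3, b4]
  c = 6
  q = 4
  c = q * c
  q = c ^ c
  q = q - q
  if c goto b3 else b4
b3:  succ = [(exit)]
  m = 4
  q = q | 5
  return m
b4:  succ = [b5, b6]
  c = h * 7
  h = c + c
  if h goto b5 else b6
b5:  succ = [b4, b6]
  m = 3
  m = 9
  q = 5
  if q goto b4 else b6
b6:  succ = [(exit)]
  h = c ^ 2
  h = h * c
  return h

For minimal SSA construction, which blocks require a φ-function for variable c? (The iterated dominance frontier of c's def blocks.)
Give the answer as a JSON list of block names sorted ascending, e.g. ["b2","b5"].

Answer: ["b4"]

Analysis:
idom tree: b1←b0 b2←b0 b3←b2 b4←b2 b5←b4 b6←b4
Dom at joins:
  b2: preds {b0,b1}: {b0} ∩ {b0,b1} = {b0}; idom=b0
  b4: preds {b2,b5}: {b0,b2} ∩ {b0,b2,b4,b5} = {b0,b2}; idom=b2
  b6: preds {b4,b5}: {b0,b2,b4} ∩ {b0,b2,b4,b5} = {b0,b2,b4}; idom=b4

DF derivation:
  join b2 pred b0: · stop@b0
  join b2 pred b1: b1 stop@b0
  join b4 pred b2: · stop@b2
  join b4 pred b5: b5→b4 stop@b2
  join b6 pred b4: · stop@b4
  join b6 pred b5: b5 stop@b4
  DF(b0)=∅
  DF(b1)={b2}
  DF(b2)=∅
  DF(b3)=∅
  DF(b4)={b4}
  DF(b5)={b4,b6}
  DF(b6)=∅

φ for c: defs {b2,b4}
  DF⁺ = {b4}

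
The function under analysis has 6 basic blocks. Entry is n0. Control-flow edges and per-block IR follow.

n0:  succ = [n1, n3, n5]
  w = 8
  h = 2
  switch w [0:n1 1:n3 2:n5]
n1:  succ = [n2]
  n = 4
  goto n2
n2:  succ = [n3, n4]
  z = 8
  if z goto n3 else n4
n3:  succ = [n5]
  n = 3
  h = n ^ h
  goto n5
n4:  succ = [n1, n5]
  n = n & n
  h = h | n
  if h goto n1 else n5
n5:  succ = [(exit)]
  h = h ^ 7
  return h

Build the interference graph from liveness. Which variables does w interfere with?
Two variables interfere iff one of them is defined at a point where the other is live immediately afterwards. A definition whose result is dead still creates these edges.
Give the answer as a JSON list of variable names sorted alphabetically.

Block summaries:
  n0: def={h,w} ue=∅
  n1: def={n} ue=∅
  n2: def={z} ue=∅
  n3: def={h,n} ue={h}
  n4: def={h,n} ue={h,n}
  n5: def={h} ue={h}

Backward fixpoint:
  n0 li=∅ lo={h}
  n1 li={h} lo={h,n}
  n2 li={h,n} lo={h,n}
  n3 li={h} lo={h}
  n4 li={h,n} lo={h}
  n5 li={h} lo=∅

Interference:
  h — {n,w,z}
  n — {h,z}
  w — {h}
  z — {h,n}

N(w) = ["h"]

Answer: ["h"]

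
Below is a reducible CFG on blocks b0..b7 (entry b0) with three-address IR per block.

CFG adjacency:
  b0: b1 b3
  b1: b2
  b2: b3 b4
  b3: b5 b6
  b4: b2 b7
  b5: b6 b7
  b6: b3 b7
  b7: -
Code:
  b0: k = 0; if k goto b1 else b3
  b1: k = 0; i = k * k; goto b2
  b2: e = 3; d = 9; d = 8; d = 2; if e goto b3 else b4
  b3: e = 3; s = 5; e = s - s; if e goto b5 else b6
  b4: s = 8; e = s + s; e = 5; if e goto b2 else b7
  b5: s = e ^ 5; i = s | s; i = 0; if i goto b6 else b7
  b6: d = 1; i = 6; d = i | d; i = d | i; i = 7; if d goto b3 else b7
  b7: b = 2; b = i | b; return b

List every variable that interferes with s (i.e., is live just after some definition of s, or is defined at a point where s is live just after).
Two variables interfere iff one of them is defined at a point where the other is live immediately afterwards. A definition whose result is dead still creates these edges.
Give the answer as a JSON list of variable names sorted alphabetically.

Answer: ["i"]

Analysis:
Block summaries:
  b0: def={k} ue=∅
  b1: def={i,k} ue=∅
  b2: def={d,e} ue=∅
  b3: def={e,s} ue=∅
  b4: def={e,s} ue=∅
  b5: def={i,s} ue={e}
  b6: def={d,i} ue=∅
  b7: def={b} ue={i}

Live sets:
  b0 li=∅ lo=∅
  b1 li=∅ lo={i}
  b2 li={i} lo={i}
  b3 li=∅ lo={e}
  b4 li={i} lo={i}
  b5 li={e} lo={i}
  b6 li=∅ lo={i}
  b7 li={i} lo=∅

Conflict graph:
  b: {i}
  d: {e,i}
  e: {d,i}
  i: {b,d,e,s}
  k: ∅
  s: {i}

N(s) = ["i"]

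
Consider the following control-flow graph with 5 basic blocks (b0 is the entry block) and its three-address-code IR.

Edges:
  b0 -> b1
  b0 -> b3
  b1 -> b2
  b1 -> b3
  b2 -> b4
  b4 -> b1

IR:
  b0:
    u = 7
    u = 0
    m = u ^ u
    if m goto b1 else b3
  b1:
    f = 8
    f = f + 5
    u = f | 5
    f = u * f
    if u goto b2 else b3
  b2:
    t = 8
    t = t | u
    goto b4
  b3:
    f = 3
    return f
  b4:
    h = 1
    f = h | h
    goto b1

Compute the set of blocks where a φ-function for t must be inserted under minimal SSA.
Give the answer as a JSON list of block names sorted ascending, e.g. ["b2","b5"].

idom tree: b1←b0 b2←b1 b3←b0 b4←b2
Join-block Dom:
  b1: preds {b0,b4}: {b0} ∩ {b0,b1,b2,b4} = {b0}; idom=b0
  b3: preds {b0,b1}: {b0} ∩ {b0,b1} = {b0}; idom=b0

Frontier:
  b1←b0: walk · to b0
  b1←b4: walk b4→b2→b1 to b0
  b3←b0: walk · to b0
  b3←b1: walk b1 to b0
  b0: DF=∅
  b1: DF={b1,b3}
  b2: DF={b1}
  b3: DF=∅
  b4: DF={b1}

φ for t: defs {b2}
  DF⁺ = {b1,b3}

Answer: ["b1", "b3"]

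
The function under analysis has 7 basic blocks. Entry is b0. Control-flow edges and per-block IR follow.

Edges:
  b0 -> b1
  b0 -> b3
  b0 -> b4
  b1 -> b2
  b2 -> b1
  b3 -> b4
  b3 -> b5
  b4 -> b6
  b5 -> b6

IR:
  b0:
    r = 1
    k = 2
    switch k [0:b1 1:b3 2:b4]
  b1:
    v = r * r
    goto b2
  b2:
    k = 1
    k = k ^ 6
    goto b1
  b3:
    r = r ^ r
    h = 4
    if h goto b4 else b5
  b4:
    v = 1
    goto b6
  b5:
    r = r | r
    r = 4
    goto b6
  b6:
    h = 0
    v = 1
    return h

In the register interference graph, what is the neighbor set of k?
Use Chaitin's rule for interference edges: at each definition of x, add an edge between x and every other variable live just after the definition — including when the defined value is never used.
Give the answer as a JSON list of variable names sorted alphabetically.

Answer: ["r"]

Derivation:
def/use:
  b0 def {k,r} use ∅
  b1 def {v} use {r}
  b2 def {k} use ∅
  b3 def {h,r} use {r}
  b4 def {v} use ∅
  b5 def {r} use {r}
  b6 def {h,v} use ∅

Liveness:
  live b0: ∅→{r}
  live b1: {r}→{r}
  live b2: {r}→{r}
  live b3: {r}→{r}
  live b4: ∅→∅
  live b5: {r}→∅
  live b6: ∅→∅

Interference:
  h↔{r,v}
  k↔{r}
  r↔{h,k,v}
  v↔{h,r}

N(k) = ["r"]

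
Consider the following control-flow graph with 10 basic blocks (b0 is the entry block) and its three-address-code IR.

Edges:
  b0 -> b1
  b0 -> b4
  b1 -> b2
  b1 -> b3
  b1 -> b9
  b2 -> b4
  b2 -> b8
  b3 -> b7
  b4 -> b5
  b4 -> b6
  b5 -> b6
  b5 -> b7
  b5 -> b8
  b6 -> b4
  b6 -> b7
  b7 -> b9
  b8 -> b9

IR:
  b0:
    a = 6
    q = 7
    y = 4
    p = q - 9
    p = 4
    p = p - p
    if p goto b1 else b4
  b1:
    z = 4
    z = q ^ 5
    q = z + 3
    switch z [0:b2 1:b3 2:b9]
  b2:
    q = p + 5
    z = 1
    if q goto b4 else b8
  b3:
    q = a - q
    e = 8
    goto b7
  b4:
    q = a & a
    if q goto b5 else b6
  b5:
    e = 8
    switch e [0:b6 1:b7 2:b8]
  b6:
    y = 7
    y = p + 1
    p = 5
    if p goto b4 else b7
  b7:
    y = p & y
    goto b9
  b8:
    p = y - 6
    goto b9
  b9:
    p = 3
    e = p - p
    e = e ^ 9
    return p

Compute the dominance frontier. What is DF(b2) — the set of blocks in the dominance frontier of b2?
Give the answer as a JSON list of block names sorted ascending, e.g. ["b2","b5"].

idom tree: b1←b0 b2←b1 b3←b1 b4←b0 b5←b4 b6←b4 b7←b0 b8←b0 b9←b0
Dom at joins:
  b4: preds {b0,b2,b6}: {b0} ∩ {b0,b1,b2} ∩ {b0,b4,b6} = {b0}; idom=b0
  b6: preds {b4,b5}: {b0,b4} ∩ {b0,b4,b5} = {b0,b4}; idom=b4
  b7: preds {b3,b5,b6}: {b0,b1,b3} ∩ {b0,b4,b5} ∩ {b0,b4,b6} = {b0}; idom=b0
  b8: preds {b2,b5}: {b0,b1,b2} ∩ {b0,b4,b5} = {b0}; idom=b0
  b9: preds {b1,b7,b8}: {b0,b1} ∩ {b0,b7} ∩ {b0,b8} = {b0}; idom=b0

DF derivation:
  join b4 pred b0: · stop@b0
  join b4 pred b2: b2→b1 stop@b0
  join b4 pred b6: b6→b4 stop@b0
  join b6 pred b4: · stop@b4
  join b6 pred b5: b5 stop@b4
  join b7 pred b3: b3→b1 stop@b0
  join b7 pred b5: b5→b4 stop@b0
  join b7 pred b6: b6→b4 stop@b0
  join b8 pred b2: b2→b1 stop@b0
  join b8 pred b5: b5→b4 stop@b0
  join b9 pred b1: b1 stop@b0
  join b9 pred b7: b7 stop@b0
  join b9 pred b8: b8 stop@b0
  b0 → ∅
  b1 → {b4,b7,b8,b9}
  b2 → {b4,b8}
  b3 → {b7}
  b4 → {b4,b7,b8}
  b5 → {b6,b7,b8}
  b6 → {b4,b7}
  b7 → {b9}
  b8 → {b9}
  b9 → ∅

DF(b2) = ["b4", "b8"]

Answer: ["b4", "b8"]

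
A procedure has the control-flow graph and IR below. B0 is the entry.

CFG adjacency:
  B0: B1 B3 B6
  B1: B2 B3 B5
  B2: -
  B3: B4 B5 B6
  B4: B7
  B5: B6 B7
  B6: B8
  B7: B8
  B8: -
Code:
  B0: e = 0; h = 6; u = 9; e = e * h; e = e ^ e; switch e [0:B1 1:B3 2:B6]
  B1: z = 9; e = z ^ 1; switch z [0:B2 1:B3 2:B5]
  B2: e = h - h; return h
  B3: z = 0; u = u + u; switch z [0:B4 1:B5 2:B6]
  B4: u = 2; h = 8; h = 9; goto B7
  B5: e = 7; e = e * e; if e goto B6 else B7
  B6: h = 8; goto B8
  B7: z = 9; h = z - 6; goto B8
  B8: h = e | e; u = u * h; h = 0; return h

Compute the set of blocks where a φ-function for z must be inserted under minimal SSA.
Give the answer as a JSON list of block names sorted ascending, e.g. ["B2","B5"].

idom tree: B1←B0 B2←B1 B3←B0 B4←B3 B5←B0 B6←B0 B7←B0 B8←B0
Join-block Dom:
  B3: preds {B0,B1}: {B0} ∩ {B0,B1} = {B0}; idom=B0
  B5: preds {B1,B3}: {B0,B1} ∩ {B0,B3} = {B0}; idom=B0
  B6: preds {B0,B3,B5}: {B0} ∩ {B0,B3} ∩ {B0,B5} = {B0}; idom=B0
  B7: preds {B4,B5}: {B0,B3,B4} ∩ {B0,B5} = {B0}; idom=B0
  B8: preds {B6,B7}: {B0,B6} ∩ {B0,B7} = {B0}; idom=B0

Frontier:
  join B3 pred B0: · stop@B0
  join B3 pred B1: B1 stop@B0
  join B5 pred B1: B1 stop@B0
  join B5 pred B3: B3 stop@B0
  join B6 pred B0: · stop@B0
  join B6 pred B3: B3 stop@B0
  join B6 pred B5: B5 stop@B0
  join B7 pred B4: B4→B3 stop@B0
  join B7 pred B5: B5 stop@B0
  join B8 pred B6: B6 stop@B0
  join B8 pred B7: B7 stop@B0
  B0: DF=∅
  B1: DF={B3,B5}
  B2: DF=∅
  B3: DF={B5,B6,B7}
  B4: DF={B7}
  B5: DF={B6,B7}
  B6: DF={B8}
  B7: DF={B8}
  B8: DF=∅

φ for z: defs {B1,B3,B7}
  DF⁺ = {B3,B5,B6,B7,B8}

Answer: ["B3", "B5", "B6", "B7", "B8"]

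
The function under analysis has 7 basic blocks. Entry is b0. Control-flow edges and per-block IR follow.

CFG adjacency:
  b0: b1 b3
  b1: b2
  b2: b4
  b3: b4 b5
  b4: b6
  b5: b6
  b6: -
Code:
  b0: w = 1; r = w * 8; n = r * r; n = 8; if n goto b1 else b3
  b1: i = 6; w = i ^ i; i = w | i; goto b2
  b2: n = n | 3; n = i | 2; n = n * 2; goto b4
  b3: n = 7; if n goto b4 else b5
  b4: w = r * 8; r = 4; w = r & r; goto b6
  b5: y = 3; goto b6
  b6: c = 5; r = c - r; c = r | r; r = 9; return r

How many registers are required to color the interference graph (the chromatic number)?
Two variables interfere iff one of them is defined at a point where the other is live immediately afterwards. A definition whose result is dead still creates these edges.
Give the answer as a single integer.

Block summaries:
  b0: def={n,r,w} ue=∅
  b1: def={i,w} ue=∅
  b2: def={n} ue={i,n}
  b3: def={n} ue=∅
  b4: def={r,w} ue={r}
  b5: def={y} ue=∅
  b6: def={c,r} ue={r}

Liveness:
  b0: in=∅ out={n,r}
  b1: in={n,r} out={i,n,r}
  b2: in={i,n,r} out={r}
  b3: in={r} out={r}
  b4: in={r} out={r}
  b5: in={r} out={r}
  b6: in={r} out=∅

Conflict graph:
  c↔{r}
  i↔{n,r,w}
  n↔{i,r,w}
  r↔{c,i,n,w,y}
  w↔{i,n,r}
  y↔{r}

Chromatic number:
  clique {i,n,r,w} ⇒ need ≥ 4
  assign c→c1 i→c1 n→c2 r→c0 w→c3 y→c1 — no edge inside a register ⇒ χ ≤ 4
  χ = 4

Answer: 4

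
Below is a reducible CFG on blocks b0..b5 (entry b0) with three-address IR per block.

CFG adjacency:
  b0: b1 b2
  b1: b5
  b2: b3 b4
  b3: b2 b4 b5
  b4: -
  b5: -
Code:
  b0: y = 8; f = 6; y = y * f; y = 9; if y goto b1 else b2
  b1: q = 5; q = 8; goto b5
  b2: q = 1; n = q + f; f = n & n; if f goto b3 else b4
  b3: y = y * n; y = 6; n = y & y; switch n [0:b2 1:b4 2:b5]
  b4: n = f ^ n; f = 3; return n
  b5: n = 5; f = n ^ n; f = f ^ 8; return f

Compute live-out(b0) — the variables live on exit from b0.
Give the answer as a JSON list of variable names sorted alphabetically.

Per-block:
  b0: def={f,y} ue=∅
  b1: def={q} ue=∅
  b2: def={f,n,q} ue={f}
  b3: def={n,y} ue={n,y}
  b4: def={f,n} ue={f,n}
  b5: def={f,n} ue=∅

Live sets:
  b0 li=∅ lo={f,y}
  b1 li=∅ lo=∅
  b2 li={f,y} lo={f,n,y}
  b3 li={f,n,y} lo={f,n,y}
  b4 li={f,n} lo=∅
  b5 li=∅ lo=∅

live-out(b0) = ["f", "y"]

Answer: ["f", "y"]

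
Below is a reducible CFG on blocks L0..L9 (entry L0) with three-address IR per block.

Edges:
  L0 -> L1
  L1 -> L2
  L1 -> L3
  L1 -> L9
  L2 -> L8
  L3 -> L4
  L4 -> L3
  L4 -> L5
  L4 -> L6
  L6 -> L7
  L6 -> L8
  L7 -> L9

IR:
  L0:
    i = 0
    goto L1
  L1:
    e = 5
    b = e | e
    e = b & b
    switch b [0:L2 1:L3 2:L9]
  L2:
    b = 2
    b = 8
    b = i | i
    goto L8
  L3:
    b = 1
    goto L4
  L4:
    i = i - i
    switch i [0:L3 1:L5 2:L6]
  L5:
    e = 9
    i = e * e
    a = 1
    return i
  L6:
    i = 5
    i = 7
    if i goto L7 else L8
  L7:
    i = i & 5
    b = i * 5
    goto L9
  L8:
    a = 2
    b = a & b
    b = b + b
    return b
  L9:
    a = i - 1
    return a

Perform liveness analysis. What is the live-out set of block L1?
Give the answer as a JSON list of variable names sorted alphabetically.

Block summaries:
  L0: def={i} ue=∅
  L1: def={b,e} ue=∅
  L2: def={b} ue={i}
  L3: def={b} ue=∅
  L4: def={i} ue={i}
  L5: def={a,e,i} ue=∅
  L6: def={i} ue=∅
  L7: def={b,i} ue={i}
  L8: def={a,b} ue={b}
  L9: def={a} ue={i}

Liveness:
  live L0: ∅→{i}
  live L1: {i}→{i}
  live L2: {i}→{b}
  live L3: {i}→{b,i}
  live L4: {b,i}→{b,i}
  live L5: ∅→∅
  live L6: {b}→{b,i}
  live L7: {i}→{i}
  live L8: {b}→∅
  live L9: {i}→∅

live-out(L1) = ["i"]

Answer: ["i"]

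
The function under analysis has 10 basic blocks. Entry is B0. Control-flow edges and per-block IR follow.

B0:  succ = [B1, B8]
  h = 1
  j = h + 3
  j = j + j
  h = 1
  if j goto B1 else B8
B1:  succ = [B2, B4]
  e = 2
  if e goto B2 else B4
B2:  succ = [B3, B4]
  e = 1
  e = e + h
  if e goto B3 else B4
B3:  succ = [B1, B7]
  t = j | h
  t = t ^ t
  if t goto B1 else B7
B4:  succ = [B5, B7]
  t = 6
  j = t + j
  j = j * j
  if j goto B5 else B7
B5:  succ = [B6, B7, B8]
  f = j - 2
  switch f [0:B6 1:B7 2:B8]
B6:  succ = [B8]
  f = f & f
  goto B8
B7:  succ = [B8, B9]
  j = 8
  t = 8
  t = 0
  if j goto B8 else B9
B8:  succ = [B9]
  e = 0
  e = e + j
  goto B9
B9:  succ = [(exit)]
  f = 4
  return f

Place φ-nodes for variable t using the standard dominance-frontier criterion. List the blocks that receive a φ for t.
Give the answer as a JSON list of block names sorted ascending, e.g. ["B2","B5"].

idom tree: B1←B0 B2←B1 B3←B2 B4←B1 B5←B4 B6←B5 B7←B1 B8←B0 B9←B0
Dom at joins:
  B1: preds {B0,B3}: {B0} ∩ {B0,B1,B2,B3} = {B0}; idom=B0
  B4: preds {B1,B2}: {B0,B1} ∩ {B0,B1,B2} = {B0,B1}; idom=B1
  B7: preds {B3,B4,B5}: {B0,B1,B2,B3} ∩ {B0,B1,B4} ∩ {B0,B1,B4,B5} = {B0,B1}; idom=B1
  B8: preds {B0,B5,B6,B7}: {B0} ∩ {B0,B1,B4,B5} ∩ {B0,B1,B4,B5,B6} ∩ {B0,B1,B7} = {B0}; idom=B0
  B9: preds {B7,B8}: {B0,B1,B7} ∩ {B0,B8} = {B0}; idom=B0

Frontier:
  join B1 pred B0: · stop@B0
  join B1 pred B3: B3→B2→B1 stop@B0
  join B4 pred B1: · stop@B1
  join B4 pred B2: B2 stop@B1
  join B7 pred B3: B3→B2 stop@B1
  join B7 pred B4: B4 stop@B1
  join B7 pred B5: B5→B4 stop@B1
  join B8 pred B0: · stop@B0
  join B8 pred B5: B5→B4→B1 stop@B0
  join B8 pred B6: B6→B5→B4→B1 stop@B0
  join B8 pred B7: B7→B1 stop@B0
  join B9 pred B7: B7→B1 stop@B0
  join B9 pred B8: B8 stop@B0
  DF(B0)=∅
  DF(B1)={B1,B8,B9}
  DF(B2)={B1,B4,B7}
  DF(B3)={B1,B7}
  DF(B4)={B7,B8}
  DF(B5)={B7,B8}
  DF(B6)={B8}
  DF(B7)={B8,B9}
  DF(B8)={B9}
  DF(B9)=∅

φ for t: defs {B3,B4,B7}
  DF⁺ = {B1,B7,B8,B9}

Answer: ["B1", "B7", "B8", "B9"]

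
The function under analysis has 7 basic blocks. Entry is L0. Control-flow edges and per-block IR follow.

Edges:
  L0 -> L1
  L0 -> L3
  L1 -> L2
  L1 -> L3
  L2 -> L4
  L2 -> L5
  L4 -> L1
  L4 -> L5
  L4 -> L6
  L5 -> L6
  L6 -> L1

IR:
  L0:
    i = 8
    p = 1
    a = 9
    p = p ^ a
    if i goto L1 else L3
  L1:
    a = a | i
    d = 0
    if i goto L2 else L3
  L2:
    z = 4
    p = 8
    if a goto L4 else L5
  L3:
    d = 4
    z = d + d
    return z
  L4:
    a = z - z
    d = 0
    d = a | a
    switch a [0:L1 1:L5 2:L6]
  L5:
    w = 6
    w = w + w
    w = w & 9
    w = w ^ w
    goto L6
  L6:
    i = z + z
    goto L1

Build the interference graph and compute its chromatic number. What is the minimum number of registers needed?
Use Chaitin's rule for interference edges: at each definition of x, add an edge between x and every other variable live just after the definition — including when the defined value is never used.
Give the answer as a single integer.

Per-block:
  L0: {a,i,p} / ∅
  L1: {a,d} / {a,i}
  L2: {p,z} / {a}
  L3: {d,z} / ∅
  L4: {a,d} / {z}
  L5: {w} / ∅
  L6: {i} / {z}

Backward fixpoint:
  live L0: ∅→{a,i}
  live L1: {a,i}→{a,i}
  live L2: {a,i}→{a,i,z}
  live L3: ∅→∅
  live L4: {i,z}→{a,i,z}
  live L5: {a,z}→{a,z}
  live L6: {a,z}→{a,i}

Conflict graph:
  a↔{d,i,p,w,z}
  d↔{a,i,z}
  i↔{a,d,p,z}
  p↔{a,i,z}
  w↔{a,z}
  z↔{a,d,i,p,w}

Registers:
  {a,d,i,z} pairwise interfere (4-clique) ⇒ χ ≥ 4
  assign a→r0 d→r3 i→r2 p→r3 w→r2 z→r1 — no edge inside a register ⇒ χ ≤ 4
  χ = 4

Answer: 4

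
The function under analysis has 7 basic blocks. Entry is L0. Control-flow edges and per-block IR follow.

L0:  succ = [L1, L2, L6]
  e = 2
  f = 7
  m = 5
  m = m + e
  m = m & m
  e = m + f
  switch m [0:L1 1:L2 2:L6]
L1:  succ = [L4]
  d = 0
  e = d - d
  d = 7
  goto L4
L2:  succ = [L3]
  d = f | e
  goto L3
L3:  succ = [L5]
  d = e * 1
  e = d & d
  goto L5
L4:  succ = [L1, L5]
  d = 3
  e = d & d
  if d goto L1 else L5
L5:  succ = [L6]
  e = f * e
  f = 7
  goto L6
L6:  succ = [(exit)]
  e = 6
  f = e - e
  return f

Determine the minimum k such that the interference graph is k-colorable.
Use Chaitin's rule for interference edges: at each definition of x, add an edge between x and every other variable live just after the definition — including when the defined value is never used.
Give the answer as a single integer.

Answer: 3

Analysis:
Per-block:
  L0: {e,f,m} / ∅
  L1: {d,e} / ∅
  L2: {d} / {e,f}
  L3: {d,e} / {e}
  L4: {d,e} / ∅
  L5: {e,f} / {e,f}
  L6: {e,f} / ∅

Backward fixpoint:
  L0: in=∅ out={e,f}
  L1: in={f} out={f}
  L2: in={e,f} out={e,f}
  L3: in={e,f} out={e,f}
  L4: in={f} out={e,f}
  L5: in={e,f} out=∅
  L6: in=∅ out=∅

Interference:
  d — {e,f}
  e — {d,f,m}
  f — {d,e,m}
  m — {e,f}

Colouring:
  {d,e,f} pairwise interfere (3-clique) ⇒ χ ≥ 3
  assign d→c2 e→c0 f→c1 m→c2 — no edge inside a register ⇒ χ ≤ 3
  χ = 3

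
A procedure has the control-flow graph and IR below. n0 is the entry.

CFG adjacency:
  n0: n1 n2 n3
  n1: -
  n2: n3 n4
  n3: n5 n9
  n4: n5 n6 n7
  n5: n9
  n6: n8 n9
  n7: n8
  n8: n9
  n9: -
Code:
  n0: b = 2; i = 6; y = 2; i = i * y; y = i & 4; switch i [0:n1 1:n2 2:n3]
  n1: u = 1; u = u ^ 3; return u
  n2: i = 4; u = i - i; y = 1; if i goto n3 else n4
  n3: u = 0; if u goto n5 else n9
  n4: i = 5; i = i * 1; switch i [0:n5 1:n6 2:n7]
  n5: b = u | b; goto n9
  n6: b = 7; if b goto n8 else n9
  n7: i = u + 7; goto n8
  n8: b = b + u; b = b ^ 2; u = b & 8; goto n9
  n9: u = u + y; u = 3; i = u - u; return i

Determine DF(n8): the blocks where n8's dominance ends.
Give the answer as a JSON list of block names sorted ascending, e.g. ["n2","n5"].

Answer: ["n9"]

Analysis:
idom tree: n1←n0 n2←n0 n3←n0 n4←n2 n5←n0 n6←n4 n7←n4 n8←n4 n9←n0
Dom at joins:
  n3: preds {n0,n2}: {n0} ∩ {n0,n2} = {n0}; idom=n0
  n5: preds {n3,n4}: {n0,n3} ∩ {n0,n2,n4} = {n0}; idom=n0
  n8: preds {n6,n7}: {n0,n2,n4,n6} ∩ {n0,n2,n4,n7} = {n0,n2,n4}; idom=n4
  n9: preds {n3,n5,n6,n8}: {n0,n3} ∩ {n0,n5} ∩ {n0,n2,n4,n6} ∩ {n0,n2,n4,n8} = {n0}; idom=n0

DF derivation:
  n3←n0: walk · to n0
  n3←n2: walk n2 to n0
  n5←n3: walk n3 to n0
  n5←n4: walk n4→n2 to n0
  n8←n6: walk n6 to n4
  n8←n7: walk n7 to n4
  n9←n3: walk n3 to n0
  n9←n5: walk n5 to n0
  n9←n6: walk n6→n4→n2 to n0
  n9←n8: walk n8→n4→n2 to n0
  DF(n0)=∅
  DF(n1)=∅
  DF(n2)={n3,n5,n9}
  DF(n3)={n5,n9}
  DF(n4)={n5,n9}
  DF(n5)={n9}
  DF(n6)={n8,n9}
  DF(n7)={n8}
  DF(n8)={n9}
  DF(n9)=∅

DF(n8) = ["n9"]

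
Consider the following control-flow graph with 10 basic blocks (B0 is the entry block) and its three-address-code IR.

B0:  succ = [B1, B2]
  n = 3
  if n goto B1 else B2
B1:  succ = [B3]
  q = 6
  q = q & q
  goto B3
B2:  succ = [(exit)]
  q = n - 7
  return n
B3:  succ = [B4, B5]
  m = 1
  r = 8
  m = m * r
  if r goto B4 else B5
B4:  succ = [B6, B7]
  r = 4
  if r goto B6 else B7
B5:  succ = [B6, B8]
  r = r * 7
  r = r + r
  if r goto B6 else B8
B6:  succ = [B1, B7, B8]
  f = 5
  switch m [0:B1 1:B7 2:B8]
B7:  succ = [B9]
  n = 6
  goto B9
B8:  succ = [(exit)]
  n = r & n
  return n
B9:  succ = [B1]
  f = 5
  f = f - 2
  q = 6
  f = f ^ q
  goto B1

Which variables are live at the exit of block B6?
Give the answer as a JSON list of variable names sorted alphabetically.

Answer: ["n", "r"]

Analysis:
def/use:
  B0 def {n} use ∅
  B1 def {q} use ∅
  B2 def {q} use {n}
  B3 def {m,r} use ∅
  B4 def {r} use ∅
  B5 def {r} use {r}
  B6 def {f} use {m}
  B7 def {n} use ∅
  B8 def {n} use {n,r}
  B9 def {f,q} use ∅

Backward fixpoint:
  live B0: ∅→{n}
  live B1: {n}→{n}
  live B2: {n}→∅
  live B3: {n}→{m,n,r}
  live B4: {m,n}→{m,n,r}
  live B5: {m,n,r}→{m,n,r}
  live B6: {m,n,r}→{n,r}
  live B7: ∅→{n}
  live B8: {n,r}→∅
  live B9: {n}→{n}

live-out(B6) = ["n", "r"]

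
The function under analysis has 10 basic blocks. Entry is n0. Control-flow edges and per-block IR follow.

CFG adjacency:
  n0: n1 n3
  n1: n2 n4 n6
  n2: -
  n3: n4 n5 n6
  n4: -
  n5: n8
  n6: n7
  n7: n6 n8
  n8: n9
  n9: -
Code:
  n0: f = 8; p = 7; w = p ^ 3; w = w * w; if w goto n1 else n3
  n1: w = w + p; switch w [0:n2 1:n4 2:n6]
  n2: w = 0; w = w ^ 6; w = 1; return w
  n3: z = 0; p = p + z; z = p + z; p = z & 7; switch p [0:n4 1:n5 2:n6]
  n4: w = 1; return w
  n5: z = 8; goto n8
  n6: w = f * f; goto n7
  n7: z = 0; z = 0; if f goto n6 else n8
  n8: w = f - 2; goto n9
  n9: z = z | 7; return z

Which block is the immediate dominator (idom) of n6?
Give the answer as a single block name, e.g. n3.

idom tree: n1←n0 n2←n1 n3←n0 n4←n0 n5←n3 n6←n0 n7←n6 n8←n0 n9←n8
Join-block Dom:
  n4: preds {n1,n3}: {n0,n1} ∩ {n0,n3} = {n0}; idom=n0
  n6: preds {n1,n3,n7}: {n0,n1} ∩ {n0,n3} ∩ {n0,n6,n7} = {n0}; idom=n0
  n8: preds {n5,n7}: {n0,n3,n5} ∩ {n0,n6,n7} = {n0}; idom=n0

idom(n6) = n0

Answer: n0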